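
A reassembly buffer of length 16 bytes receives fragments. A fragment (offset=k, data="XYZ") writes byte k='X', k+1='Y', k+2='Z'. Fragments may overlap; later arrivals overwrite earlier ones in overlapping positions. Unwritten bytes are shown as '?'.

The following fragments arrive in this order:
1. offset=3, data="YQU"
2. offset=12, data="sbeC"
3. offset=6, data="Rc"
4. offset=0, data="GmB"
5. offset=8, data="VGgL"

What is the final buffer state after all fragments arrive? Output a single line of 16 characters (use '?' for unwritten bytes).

Answer: GmBYQURcVGgLsbeC

Derivation:
Fragment 1: offset=3 data="YQU" -> buffer=???YQU??????????
Fragment 2: offset=12 data="sbeC" -> buffer=???YQU??????sbeC
Fragment 3: offset=6 data="Rc" -> buffer=???YQURc????sbeC
Fragment 4: offset=0 data="GmB" -> buffer=GmBYQURc????sbeC
Fragment 5: offset=8 data="VGgL" -> buffer=GmBYQURcVGgLsbeC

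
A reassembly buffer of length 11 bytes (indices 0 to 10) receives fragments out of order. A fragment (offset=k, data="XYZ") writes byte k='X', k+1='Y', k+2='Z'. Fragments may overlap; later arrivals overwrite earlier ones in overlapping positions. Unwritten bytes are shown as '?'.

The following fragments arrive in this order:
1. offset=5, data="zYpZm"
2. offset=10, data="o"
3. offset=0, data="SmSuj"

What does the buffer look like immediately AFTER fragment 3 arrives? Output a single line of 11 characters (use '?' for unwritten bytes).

Answer: SmSujzYpZmo

Derivation:
Fragment 1: offset=5 data="zYpZm" -> buffer=?????zYpZm?
Fragment 2: offset=10 data="o" -> buffer=?????zYpZmo
Fragment 3: offset=0 data="SmSuj" -> buffer=SmSujzYpZmo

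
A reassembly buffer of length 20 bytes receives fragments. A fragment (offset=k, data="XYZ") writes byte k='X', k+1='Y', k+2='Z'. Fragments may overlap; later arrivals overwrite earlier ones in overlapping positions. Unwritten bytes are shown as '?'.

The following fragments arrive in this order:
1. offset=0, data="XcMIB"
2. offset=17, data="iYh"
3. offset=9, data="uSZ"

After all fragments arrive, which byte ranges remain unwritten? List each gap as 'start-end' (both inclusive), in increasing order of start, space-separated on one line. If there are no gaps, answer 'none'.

Answer: 5-8 12-16

Derivation:
Fragment 1: offset=0 len=5
Fragment 2: offset=17 len=3
Fragment 3: offset=9 len=3
Gaps: 5-8 12-16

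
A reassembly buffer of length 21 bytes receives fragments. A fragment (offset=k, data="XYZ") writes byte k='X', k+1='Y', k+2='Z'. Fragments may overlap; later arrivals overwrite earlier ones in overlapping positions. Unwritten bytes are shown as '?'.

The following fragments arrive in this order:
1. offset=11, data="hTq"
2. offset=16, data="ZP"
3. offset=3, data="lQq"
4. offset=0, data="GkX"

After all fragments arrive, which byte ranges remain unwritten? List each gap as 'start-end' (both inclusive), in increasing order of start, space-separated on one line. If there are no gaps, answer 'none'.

Answer: 6-10 14-15 18-20

Derivation:
Fragment 1: offset=11 len=3
Fragment 2: offset=16 len=2
Fragment 3: offset=3 len=3
Fragment 4: offset=0 len=3
Gaps: 6-10 14-15 18-20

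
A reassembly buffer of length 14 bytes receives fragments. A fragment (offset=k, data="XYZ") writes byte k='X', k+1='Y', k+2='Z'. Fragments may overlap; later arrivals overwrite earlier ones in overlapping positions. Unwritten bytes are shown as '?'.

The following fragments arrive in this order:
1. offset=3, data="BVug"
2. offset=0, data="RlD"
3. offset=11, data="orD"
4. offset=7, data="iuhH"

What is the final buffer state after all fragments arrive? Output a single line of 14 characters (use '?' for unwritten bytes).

Answer: RlDBVugiuhHorD

Derivation:
Fragment 1: offset=3 data="BVug" -> buffer=???BVug???????
Fragment 2: offset=0 data="RlD" -> buffer=RlDBVug???????
Fragment 3: offset=11 data="orD" -> buffer=RlDBVug????orD
Fragment 4: offset=7 data="iuhH" -> buffer=RlDBVugiuhHorD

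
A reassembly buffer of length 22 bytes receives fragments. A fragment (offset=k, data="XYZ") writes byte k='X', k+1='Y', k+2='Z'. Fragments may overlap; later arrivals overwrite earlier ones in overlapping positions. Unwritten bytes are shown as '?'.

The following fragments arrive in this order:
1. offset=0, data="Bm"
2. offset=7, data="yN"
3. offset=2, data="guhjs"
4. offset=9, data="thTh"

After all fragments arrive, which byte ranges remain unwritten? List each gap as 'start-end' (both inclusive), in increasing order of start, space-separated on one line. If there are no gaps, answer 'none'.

Answer: 13-21

Derivation:
Fragment 1: offset=0 len=2
Fragment 2: offset=7 len=2
Fragment 3: offset=2 len=5
Fragment 4: offset=9 len=4
Gaps: 13-21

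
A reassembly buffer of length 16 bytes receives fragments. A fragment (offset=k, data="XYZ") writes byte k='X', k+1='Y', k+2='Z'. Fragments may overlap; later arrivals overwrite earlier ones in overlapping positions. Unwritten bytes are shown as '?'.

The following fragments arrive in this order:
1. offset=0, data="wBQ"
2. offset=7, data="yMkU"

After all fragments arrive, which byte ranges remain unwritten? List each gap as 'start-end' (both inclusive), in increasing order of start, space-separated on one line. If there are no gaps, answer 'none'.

Fragment 1: offset=0 len=3
Fragment 2: offset=7 len=4
Gaps: 3-6 11-15

Answer: 3-6 11-15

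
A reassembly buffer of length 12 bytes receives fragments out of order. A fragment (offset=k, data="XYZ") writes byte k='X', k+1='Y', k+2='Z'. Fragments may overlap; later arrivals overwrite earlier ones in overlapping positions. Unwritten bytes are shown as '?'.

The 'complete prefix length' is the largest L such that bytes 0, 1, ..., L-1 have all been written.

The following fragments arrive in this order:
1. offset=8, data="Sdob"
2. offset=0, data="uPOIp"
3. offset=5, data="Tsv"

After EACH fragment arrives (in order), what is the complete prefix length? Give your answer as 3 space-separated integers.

Fragment 1: offset=8 data="Sdob" -> buffer=????????Sdob -> prefix_len=0
Fragment 2: offset=0 data="uPOIp" -> buffer=uPOIp???Sdob -> prefix_len=5
Fragment 3: offset=5 data="Tsv" -> buffer=uPOIpTsvSdob -> prefix_len=12

Answer: 0 5 12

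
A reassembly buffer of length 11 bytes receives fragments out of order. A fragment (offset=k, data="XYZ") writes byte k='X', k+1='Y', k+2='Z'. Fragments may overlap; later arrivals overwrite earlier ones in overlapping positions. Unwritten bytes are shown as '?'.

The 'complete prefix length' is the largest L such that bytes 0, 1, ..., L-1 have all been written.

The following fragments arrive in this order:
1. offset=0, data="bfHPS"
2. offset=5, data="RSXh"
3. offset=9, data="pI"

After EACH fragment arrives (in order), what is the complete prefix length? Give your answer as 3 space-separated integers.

Fragment 1: offset=0 data="bfHPS" -> buffer=bfHPS?????? -> prefix_len=5
Fragment 2: offset=5 data="RSXh" -> buffer=bfHPSRSXh?? -> prefix_len=9
Fragment 3: offset=9 data="pI" -> buffer=bfHPSRSXhpI -> prefix_len=11

Answer: 5 9 11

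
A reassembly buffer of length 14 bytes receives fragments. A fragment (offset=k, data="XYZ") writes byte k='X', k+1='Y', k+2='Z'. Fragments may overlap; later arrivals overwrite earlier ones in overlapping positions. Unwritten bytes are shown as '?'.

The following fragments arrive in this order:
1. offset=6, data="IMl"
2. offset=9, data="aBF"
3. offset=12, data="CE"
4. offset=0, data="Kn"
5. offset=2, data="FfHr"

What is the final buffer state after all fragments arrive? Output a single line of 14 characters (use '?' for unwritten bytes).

Answer: KnFfHrIMlaBFCE

Derivation:
Fragment 1: offset=6 data="IMl" -> buffer=??????IMl?????
Fragment 2: offset=9 data="aBF" -> buffer=??????IMlaBF??
Fragment 3: offset=12 data="CE" -> buffer=??????IMlaBFCE
Fragment 4: offset=0 data="Kn" -> buffer=Kn????IMlaBFCE
Fragment 5: offset=2 data="FfHr" -> buffer=KnFfHrIMlaBFCE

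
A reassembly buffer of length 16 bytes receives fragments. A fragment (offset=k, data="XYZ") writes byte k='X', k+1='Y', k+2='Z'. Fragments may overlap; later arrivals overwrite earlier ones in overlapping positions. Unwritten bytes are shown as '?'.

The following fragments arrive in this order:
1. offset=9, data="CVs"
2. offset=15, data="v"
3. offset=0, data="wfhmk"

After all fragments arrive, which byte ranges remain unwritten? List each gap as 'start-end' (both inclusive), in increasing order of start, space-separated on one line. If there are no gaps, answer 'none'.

Answer: 5-8 12-14

Derivation:
Fragment 1: offset=9 len=3
Fragment 2: offset=15 len=1
Fragment 3: offset=0 len=5
Gaps: 5-8 12-14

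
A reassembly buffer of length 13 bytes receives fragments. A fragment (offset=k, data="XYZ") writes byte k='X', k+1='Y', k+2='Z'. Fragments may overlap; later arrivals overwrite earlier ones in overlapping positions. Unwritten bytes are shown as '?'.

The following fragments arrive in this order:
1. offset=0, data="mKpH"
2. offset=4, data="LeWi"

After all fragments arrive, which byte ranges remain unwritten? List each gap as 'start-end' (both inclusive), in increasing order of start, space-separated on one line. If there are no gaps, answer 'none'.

Fragment 1: offset=0 len=4
Fragment 2: offset=4 len=4
Gaps: 8-12

Answer: 8-12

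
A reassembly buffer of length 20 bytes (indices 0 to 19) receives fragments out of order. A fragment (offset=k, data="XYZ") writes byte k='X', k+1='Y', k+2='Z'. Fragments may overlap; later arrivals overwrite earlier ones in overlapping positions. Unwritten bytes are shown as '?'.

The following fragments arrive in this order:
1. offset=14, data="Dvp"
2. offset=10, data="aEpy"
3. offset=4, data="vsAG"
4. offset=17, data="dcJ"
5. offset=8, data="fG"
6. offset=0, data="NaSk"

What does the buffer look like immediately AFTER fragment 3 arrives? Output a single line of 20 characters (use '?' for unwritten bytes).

Answer: ????vsAG??aEpyDvp???

Derivation:
Fragment 1: offset=14 data="Dvp" -> buffer=??????????????Dvp???
Fragment 2: offset=10 data="aEpy" -> buffer=??????????aEpyDvp???
Fragment 3: offset=4 data="vsAG" -> buffer=????vsAG??aEpyDvp???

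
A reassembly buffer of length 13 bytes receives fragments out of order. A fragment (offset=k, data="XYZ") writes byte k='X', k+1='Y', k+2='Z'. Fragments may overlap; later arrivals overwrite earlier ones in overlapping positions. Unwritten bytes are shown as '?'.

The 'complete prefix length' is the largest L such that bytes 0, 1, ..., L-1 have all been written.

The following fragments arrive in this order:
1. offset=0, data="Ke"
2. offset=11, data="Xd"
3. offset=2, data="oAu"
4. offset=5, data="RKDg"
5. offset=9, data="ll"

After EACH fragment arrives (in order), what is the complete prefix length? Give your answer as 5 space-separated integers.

Answer: 2 2 5 9 13

Derivation:
Fragment 1: offset=0 data="Ke" -> buffer=Ke??????????? -> prefix_len=2
Fragment 2: offset=11 data="Xd" -> buffer=Ke?????????Xd -> prefix_len=2
Fragment 3: offset=2 data="oAu" -> buffer=KeoAu??????Xd -> prefix_len=5
Fragment 4: offset=5 data="RKDg" -> buffer=KeoAuRKDg??Xd -> prefix_len=9
Fragment 5: offset=9 data="ll" -> buffer=KeoAuRKDgllXd -> prefix_len=13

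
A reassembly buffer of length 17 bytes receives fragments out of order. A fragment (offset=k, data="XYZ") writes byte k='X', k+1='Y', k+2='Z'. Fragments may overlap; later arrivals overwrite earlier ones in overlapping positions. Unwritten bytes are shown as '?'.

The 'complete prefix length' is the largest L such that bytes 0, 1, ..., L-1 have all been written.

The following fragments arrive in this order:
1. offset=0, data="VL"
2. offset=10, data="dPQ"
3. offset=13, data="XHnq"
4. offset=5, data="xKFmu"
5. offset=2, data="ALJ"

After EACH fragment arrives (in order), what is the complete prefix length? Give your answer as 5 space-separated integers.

Fragment 1: offset=0 data="VL" -> buffer=VL??????????????? -> prefix_len=2
Fragment 2: offset=10 data="dPQ" -> buffer=VL????????dPQ???? -> prefix_len=2
Fragment 3: offset=13 data="XHnq" -> buffer=VL????????dPQXHnq -> prefix_len=2
Fragment 4: offset=5 data="xKFmu" -> buffer=VL???xKFmudPQXHnq -> prefix_len=2
Fragment 5: offset=2 data="ALJ" -> buffer=VLALJxKFmudPQXHnq -> prefix_len=17

Answer: 2 2 2 2 17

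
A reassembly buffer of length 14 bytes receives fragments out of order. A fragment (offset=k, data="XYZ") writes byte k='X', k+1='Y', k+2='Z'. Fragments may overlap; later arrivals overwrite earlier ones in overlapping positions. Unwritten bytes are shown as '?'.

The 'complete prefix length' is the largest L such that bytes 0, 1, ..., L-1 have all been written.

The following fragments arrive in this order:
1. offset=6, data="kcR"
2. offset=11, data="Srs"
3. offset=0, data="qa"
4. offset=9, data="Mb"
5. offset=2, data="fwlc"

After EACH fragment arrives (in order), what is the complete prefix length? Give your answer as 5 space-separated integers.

Answer: 0 0 2 2 14

Derivation:
Fragment 1: offset=6 data="kcR" -> buffer=??????kcR????? -> prefix_len=0
Fragment 2: offset=11 data="Srs" -> buffer=??????kcR??Srs -> prefix_len=0
Fragment 3: offset=0 data="qa" -> buffer=qa????kcR??Srs -> prefix_len=2
Fragment 4: offset=9 data="Mb" -> buffer=qa????kcRMbSrs -> prefix_len=2
Fragment 5: offset=2 data="fwlc" -> buffer=qafwlckcRMbSrs -> prefix_len=14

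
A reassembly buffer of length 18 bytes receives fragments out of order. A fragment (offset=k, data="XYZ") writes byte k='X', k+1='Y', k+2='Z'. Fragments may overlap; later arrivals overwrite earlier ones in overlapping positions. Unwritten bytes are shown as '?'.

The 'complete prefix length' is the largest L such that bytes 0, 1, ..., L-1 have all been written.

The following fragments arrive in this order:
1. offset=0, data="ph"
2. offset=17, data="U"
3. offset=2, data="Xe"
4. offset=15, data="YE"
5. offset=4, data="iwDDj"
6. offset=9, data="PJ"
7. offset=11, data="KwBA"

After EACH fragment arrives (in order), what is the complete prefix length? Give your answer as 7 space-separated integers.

Fragment 1: offset=0 data="ph" -> buffer=ph???????????????? -> prefix_len=2
Fragment 2: offset=17 data="U" -> buffer=ph???????????????U -> prefix_len=2
Fragment 3: offset=2 data="Xe" -> buffer=phXe?????????????U -> prefix_len=4
Fragment 4: offset=15 data="YE" -> buffer=phXe???????????YEU -> prefix_len=4
Fragment 5: offset=4 data="iwDDj" -> buffer=phXeiwDDj??????YEU -> prefix_len=9
Fragment 6: offset=9 data="PJ" -> buffer=phXeiwDDjPJ????YEU -> prefix_len=11
Fragment 7: offset=11 data="KwBA" -> buffer=phXeiwDDjPJKwBAYEU -> prefix_len=18

Answer: 2 2 4 4 9 11 18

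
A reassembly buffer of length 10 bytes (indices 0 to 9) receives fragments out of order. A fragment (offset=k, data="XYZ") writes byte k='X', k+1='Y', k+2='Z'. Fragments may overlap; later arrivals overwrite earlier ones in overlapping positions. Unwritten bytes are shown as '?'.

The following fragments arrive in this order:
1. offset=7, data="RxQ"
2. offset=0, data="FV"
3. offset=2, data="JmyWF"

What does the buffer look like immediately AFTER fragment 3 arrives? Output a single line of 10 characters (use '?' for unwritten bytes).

Answer: FVJmyWFRxQ

Derivation:
Fragment 1: offset=7 data="RxQ" -> buffer=???????RxQ
Fragment 2: offset=0 data="FV" -> buffer=FV?????RxQ
Fragment 3: offset=2 data="JmyWF" -> buffer=FVJmyWFRxQ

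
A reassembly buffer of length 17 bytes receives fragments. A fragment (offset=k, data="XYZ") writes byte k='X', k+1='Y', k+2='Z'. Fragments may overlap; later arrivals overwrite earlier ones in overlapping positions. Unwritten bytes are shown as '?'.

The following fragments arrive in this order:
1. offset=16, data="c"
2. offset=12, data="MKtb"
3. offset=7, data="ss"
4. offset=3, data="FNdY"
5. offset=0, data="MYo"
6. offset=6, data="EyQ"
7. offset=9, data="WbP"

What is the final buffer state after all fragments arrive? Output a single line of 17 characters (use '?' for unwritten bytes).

Answer: MYoFNdEyQWbPMKtbc

Derivation:
Fragment 1: offset=16 data="c" -> buffer=????????????????c
Fragment 2: offset=12 data="MKtb" -> buffer=????????????MKtbc
Fragment 3: offset=7 data="ss" -> buffer=???????ss???MKtbc
Fragment 4: offset=3 data="FNdY" -> buffer=???FNdYss???MKtbc
Fragment 5: offset=0 data="MYo" -> buffer=MYoFNdYss???MKtbc
Fragment 6: offset=6 data="EyQ" -> buffer=MYoFNdEyQ???MKtbc
Fragment 7: offset=9 data="WbP" -> buffer=MYoFNdEyQWbPMKtbc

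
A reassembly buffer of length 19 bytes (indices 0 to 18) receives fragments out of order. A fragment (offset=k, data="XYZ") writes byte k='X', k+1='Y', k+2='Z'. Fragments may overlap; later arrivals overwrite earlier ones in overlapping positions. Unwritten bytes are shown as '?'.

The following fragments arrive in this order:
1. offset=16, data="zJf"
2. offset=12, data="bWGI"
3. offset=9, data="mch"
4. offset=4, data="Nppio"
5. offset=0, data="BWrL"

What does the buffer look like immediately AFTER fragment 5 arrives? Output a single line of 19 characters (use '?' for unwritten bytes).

Answer: BWrLNppiomchbWGIzJf

Derivation:
Fragment 1: offset=16 data="zJf" -> buffer=????????????????zJf
Fragment 2: offset=12 data="bWGI" -> buffer=????????????bWGIzJf
Fragment 3: offset=9 data="mch" -> buffer=?????????mchbWGIzJf
Fragment 4: offset=4 data="Nppio" -> buffer=????NppiomchbWGIzJf
Fragment 5: offset=0 data="BWrL" -> buffer=BWrLNppiomchbWGIzJf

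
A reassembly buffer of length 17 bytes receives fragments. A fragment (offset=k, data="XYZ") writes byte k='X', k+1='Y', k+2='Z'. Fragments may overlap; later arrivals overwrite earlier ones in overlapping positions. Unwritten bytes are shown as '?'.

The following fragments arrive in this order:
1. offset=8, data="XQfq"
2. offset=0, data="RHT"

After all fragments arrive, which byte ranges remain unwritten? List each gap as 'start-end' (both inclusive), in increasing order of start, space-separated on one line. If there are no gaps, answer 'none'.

Fragment 1: offset=8 len=4
Fragment 2: offset=0 len=3
Gaps: 3-7 12-16

Answer: 3-7 12-16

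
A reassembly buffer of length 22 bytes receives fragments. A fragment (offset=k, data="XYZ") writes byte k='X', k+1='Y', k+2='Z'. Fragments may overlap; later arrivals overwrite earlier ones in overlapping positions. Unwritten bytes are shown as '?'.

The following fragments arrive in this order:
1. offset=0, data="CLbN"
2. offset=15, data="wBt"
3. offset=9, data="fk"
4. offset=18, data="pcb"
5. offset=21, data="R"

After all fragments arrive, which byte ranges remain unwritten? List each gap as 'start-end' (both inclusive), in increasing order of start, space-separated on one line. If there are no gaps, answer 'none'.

Answer: 4-8 11-14

Derivation:
Fragment 1: offset=0 len=4
Fragment 2: offset=15 len=3
Fragment 3: offset=9 len=2
Fragment 4: offset=18 len=3
Fragment 5: offset=21 len=1
Gaps: 4-8 11-14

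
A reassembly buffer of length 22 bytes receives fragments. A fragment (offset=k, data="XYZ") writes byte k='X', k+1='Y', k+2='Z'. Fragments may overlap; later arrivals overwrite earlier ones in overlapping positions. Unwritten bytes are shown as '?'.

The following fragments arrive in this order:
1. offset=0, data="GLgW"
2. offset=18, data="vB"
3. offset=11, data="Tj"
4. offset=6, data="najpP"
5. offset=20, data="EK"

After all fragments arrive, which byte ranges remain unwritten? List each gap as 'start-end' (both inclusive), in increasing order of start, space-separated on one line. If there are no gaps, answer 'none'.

Fragment 1: offset=0 len=4
Fragment 2: offset=18 len=2
Fragment 3: offset=11 len=2
Fragment 4: offset=6 len=5
Fragment 5: offset=20 len=2
Gaps: 4-5 13-17

Answer: 4-5 13-17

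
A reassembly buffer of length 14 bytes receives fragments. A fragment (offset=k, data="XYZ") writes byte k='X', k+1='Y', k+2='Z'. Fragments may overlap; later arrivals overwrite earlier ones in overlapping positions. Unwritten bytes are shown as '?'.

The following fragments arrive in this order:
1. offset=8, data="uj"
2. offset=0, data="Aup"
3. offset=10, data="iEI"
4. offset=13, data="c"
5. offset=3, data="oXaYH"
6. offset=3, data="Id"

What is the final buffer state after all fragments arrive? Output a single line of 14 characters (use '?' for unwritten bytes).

Fragment 1: offset=8 data="uj" -> buffer=????????uj????
Fragment 2: offset=0 data="Aup" -> buffer=Aup?????uj????
Fragment 3: offset=10 data="iEI" -> buffer=Aup?????ujiEI?
Fragment 4: offset=13 data="c" -> buffer=Aup?????ujiEIc
Fragment 5: offset=3 data="oXaYH" -> buffer=AupoXaYHujiEIc
Fragment 6: offset=3 data="Id" -> buffer=AupIdaYHujiEIc

Answer: AupIdaYHujiEIc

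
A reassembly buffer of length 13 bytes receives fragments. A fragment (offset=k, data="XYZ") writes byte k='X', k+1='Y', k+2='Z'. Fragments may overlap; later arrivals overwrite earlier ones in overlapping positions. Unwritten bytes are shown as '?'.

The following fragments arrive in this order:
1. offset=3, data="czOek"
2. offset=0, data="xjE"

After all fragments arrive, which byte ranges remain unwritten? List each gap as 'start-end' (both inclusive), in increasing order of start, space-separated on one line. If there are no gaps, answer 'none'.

Answer: 8-12

Derivation:
Fragment 1: offset=3 len=5
Fragment 2: offset=0 len=3
Gaps: 8-12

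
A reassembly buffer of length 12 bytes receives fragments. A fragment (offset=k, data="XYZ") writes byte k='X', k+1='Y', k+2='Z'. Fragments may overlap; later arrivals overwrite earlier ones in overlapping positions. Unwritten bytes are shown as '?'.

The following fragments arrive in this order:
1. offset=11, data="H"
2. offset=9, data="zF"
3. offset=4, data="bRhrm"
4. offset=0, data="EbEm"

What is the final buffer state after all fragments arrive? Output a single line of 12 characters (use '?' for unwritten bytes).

Answer: EbEmbRhrmzFH

Derivation:
Fragment 1: offset=11 data="H" -> buffer=???????????H
Fragment 2: offset=9 data="zF" -> buffer=?????????zFH
Fragment 3: offset=4 data="bRhrm" -> buffer=????bRhrmzFH
Fragment 4: offset=0 data="EbEm" -> buffer=EbEmbRhrmzFH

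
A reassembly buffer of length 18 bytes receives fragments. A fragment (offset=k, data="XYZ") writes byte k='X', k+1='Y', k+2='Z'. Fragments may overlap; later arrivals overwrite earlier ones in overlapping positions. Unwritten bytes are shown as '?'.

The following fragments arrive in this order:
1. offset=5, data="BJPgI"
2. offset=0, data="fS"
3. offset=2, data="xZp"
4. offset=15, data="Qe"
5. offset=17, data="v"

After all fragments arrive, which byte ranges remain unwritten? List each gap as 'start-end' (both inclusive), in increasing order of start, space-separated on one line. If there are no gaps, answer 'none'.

Fragment 1: offset=5 len=5
Fragment 2: offset=0 len=2
Fragment 3: offset=2 len=3
Fragment 4: offset=15 len=2
Fragment 5: offset=17 len=1
Gaps: 10-14

Answer: 10-14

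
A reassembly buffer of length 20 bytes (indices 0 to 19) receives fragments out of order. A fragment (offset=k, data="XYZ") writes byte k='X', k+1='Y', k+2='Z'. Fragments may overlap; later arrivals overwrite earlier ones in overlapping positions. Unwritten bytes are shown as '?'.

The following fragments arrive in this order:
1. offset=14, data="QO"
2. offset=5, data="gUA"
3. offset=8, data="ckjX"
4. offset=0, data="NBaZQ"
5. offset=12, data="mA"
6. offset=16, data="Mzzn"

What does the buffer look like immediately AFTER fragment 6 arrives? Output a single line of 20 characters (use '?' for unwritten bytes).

Fragment 1: offset=14 data="QO" -> buffer=??????????????QO????
Fragment 2: offset=5 data="gUA" -> buffer=?????gUA??????QO????
Fragment 3: offset=8 data="ckjX" -> buffer=?????gUAckjX??QO????
Fragment 4: offset=0 data="NBaZQ" -> buffer=NBaZQgUAckjX??QO????
Fragment 5: offset=12 data="mA" -> buffer=NBaZQgUAckjXmAQO????
Fragment 6: offset=16 data="Mzzn" -> buffer=NBaZQgUAckjXmAQOMzzn

Answer: NBaZQgUAckjXmAQOMzzn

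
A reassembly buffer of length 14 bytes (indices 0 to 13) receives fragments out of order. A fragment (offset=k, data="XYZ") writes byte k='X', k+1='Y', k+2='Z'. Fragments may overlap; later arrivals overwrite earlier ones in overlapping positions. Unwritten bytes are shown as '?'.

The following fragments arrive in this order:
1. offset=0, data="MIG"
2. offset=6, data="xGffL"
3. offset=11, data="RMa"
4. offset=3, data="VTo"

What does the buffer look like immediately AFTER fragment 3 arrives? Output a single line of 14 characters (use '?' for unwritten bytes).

Answer: MIG???xGffLRMa

Derivation:
Fragment 1: offset=0 data="MIG" -> buffer=MIG???????????
Fragment 2: offset=6 data="xGffL" -> buffer=MIG???xGffL???
Fragment 3: offset=11 data="RMa" -> buffer=MIG???xGffLRMa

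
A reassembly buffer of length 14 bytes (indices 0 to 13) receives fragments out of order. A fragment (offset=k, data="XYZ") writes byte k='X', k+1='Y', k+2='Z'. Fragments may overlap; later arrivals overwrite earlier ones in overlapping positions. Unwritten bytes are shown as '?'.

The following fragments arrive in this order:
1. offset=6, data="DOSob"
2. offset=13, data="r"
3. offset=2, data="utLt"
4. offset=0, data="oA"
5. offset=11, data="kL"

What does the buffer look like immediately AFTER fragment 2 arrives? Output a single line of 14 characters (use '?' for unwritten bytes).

Fragment 1: offset=6 data="DOSob" -> buffer=??????DOSob???
Fragment 2: offset=13 data="r" -> buffer=??????DOSob??r

Answer: ??????DOSob??r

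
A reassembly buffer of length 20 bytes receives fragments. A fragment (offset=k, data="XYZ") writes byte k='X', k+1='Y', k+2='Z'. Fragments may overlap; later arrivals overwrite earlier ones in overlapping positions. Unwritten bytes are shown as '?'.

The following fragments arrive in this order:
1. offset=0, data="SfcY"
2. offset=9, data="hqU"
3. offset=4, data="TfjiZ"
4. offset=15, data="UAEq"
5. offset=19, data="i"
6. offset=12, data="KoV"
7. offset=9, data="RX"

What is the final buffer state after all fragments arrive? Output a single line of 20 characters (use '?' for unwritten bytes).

Fragment 1: offset=0 data="SfcY" -> buffer=SfcY????????????????
Fragment 2: offset=9 data="hqU" -> buffer=SfcY?????hqU????????
Fragment 3: offset=4 data="TfjiZ" -> buffer=SfcYTfjiZhqU????????
Fragment 4: offset=15 data="UAEq" -> buffer=SfcYTfjiZhqU???UAEq?
Fragment 5: offset=19 data="i" -> buffer=SfcYTfjiZhqU???UAEqi
Fragment 6: offset=12 data="KoV" -> buffer=SfcYTfjiZhqUKoVUAEqi
Fragment 7: offset=9 data="RX" -> buffer=SfcYTfjiZRXUKoVUAEqi

Answer: SfcYTfjiZRXUKoVUAEqi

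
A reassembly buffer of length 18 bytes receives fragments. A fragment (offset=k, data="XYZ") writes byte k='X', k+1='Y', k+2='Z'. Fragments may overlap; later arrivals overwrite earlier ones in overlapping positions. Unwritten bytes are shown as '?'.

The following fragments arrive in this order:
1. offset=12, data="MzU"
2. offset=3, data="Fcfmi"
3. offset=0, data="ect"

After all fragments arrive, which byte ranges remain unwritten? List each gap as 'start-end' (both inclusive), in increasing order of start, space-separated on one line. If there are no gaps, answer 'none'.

Fragment 1: offset=12 len=3
Fragment 2: offset=3 len=5
Fragment 3: offset=0 len=3
Gaps: 8-11 15-17

Answer: 8-11 15-17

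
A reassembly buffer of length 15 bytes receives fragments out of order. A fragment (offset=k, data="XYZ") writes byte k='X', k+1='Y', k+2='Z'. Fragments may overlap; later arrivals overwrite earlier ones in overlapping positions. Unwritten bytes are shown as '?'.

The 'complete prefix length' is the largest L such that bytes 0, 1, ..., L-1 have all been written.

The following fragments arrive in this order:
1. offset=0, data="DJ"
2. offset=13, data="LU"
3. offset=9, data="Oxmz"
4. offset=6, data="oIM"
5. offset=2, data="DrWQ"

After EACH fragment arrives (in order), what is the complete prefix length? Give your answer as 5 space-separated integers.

Fragment 1: offset=0 data="DJ" -> buffer=DJ????????????? -> prefix_len=2
Fragment 2: offset=13 data="LU" -> buffer=DJ???????????LU -> prefix_len=2
Fragment 3: offset=9 data="Oxmz" -> buffer=DJ???????OxmzLU -> prefix_len=2
Fragment 4: offset=6 data="oIM" -> buffer=DJ????oIMOxmzLU -> prefix_len=2
Fragment 5: offset=2 data="DrWQ" -> buffer=DJDrWQoIMOxmzLU -> prefix_len=15

Answer: 2 2 2 2 15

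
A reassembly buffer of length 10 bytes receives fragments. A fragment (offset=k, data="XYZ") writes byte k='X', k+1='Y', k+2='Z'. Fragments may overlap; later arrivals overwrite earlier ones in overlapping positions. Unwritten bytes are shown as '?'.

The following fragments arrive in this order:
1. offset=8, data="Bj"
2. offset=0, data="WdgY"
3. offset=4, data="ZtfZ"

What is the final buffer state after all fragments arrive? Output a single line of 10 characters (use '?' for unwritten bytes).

Fragment 1: offset=8 data="Bj" -> buffer=????????Bj
Fragment 2: offset=0 data="WdgY" -> buffer=WdgY????Bj
Fragment 3: offset=4 data="ZtfZ" -> buffer=WdgYZtfZBj

Answer: WdgYZtfZBj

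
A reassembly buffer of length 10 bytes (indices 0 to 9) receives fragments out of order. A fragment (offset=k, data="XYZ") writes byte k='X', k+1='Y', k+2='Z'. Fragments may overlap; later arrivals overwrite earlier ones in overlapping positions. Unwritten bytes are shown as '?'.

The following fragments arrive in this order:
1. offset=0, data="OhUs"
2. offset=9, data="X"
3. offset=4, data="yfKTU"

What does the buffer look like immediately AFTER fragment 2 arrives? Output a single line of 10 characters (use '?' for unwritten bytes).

Fragment 1: offset=0 data="OhUs" -> buffer=OhUs??????
Fragment 2: offset=9 data="X" -> buffer=OhUs?????X

Answer: OhUs?????X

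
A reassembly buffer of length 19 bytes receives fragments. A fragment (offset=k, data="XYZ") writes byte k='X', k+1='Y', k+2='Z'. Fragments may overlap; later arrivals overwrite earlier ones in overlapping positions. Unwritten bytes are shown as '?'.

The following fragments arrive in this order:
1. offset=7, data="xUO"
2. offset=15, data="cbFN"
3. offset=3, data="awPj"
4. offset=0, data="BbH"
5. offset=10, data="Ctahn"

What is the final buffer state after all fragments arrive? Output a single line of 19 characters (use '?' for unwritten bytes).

Fragment 1: offset=7 data="xUO" -> buffer=???????xUO?????????
Fragment 2: offset=15 data="cbFN" -> buffer=???????xUO?????cbFN
Fragment 3: offset=3 data="awPj" -> buffer=???awPjxUO?????cbFN
Fragment 4: offset=0 data="BbH" -> buffer=BbHawPjxUO?????cbFN
Fragment 5: offset=10 data="Ctahn" -> buffer=BbHawPjxUOCtahncbFN

Answer: BbHawPjxUOCtahncbFN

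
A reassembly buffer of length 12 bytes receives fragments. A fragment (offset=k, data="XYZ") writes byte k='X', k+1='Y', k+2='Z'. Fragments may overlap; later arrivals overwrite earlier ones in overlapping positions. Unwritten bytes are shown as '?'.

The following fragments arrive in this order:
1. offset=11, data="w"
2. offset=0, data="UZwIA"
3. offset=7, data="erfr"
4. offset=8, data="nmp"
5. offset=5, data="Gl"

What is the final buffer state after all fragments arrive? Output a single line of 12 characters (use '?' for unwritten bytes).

Fragment 1: offset=11 data="w" -> buffer=???????????w
Fragment 2: offset=0 data="UZwIA" -> buffer=UZwIA??????w
Fragment 3: offset=7 data="erfr" -> buffer=UZwIA??erfrw
Fragment 4: offset=8 data="nmp" -> buffer=UZwIA??enmpw
Fragment 5: offset=5 data="Gl" -> buffer=UZwIAGlenmpw

Answer: UZwIAGlenmpw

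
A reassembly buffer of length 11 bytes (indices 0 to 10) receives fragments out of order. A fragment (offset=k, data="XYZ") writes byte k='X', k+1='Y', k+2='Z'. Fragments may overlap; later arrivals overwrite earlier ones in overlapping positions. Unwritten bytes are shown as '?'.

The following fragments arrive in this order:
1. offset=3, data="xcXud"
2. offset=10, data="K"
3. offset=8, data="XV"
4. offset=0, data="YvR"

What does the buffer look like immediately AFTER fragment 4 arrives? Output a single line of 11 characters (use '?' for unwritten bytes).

Answer: YvRxcXudXVK

Derivation:
Fragment 1: offset=3 data="xcXud" -> buffer=???xcXud???
Fragment 2: offset=10 data="K" -> buffer=???xcXud??K
Fragment 3: offset=8 data="XV" -> buffer=???xcXudXVK
Fragment 4: offset=0 data="YvR" -> buffer=YvRxcXudXVK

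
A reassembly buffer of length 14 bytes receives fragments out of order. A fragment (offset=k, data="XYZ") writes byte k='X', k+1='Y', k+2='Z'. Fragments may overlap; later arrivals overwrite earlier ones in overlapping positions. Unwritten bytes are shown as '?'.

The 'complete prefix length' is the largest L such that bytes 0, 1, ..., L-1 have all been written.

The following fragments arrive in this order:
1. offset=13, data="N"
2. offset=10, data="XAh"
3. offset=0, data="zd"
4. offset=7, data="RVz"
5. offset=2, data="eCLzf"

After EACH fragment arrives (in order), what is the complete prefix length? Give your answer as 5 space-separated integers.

Fragment 1: offset=13 data="N" -> buffer=?????????????N -> prefix_len=0
Fragment 2: offset=10 data="XAh" -> buffer=??????????XAhN -> prefix_len=0
Fragment 3: offset=0 data="zd" -> buffer=zd????????XAhN -> prefix_len=2
Fragment 4: offset=7 data="RVz" -> buffer=zd?????RVzXAhN -> prefix_len=2
Fragment 5: offset=2 data="eCLzf" -> buffer=zdeCLzfRVzXAhN -> prefix_len=14

Answer: 0 0 2 2 14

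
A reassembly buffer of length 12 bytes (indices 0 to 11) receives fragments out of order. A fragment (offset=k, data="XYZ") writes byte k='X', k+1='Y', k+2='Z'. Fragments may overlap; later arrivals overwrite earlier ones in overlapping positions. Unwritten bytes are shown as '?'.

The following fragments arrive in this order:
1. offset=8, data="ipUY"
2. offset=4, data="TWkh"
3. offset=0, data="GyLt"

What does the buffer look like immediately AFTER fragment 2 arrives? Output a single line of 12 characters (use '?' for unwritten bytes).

Fragment 1: offset=8 data="ipUY" -> buffer=????????ipUY
Fragment 2: offset=4 data="TWkh" -> buffer=????TWkhipUY

Answer: ????TWkhipUY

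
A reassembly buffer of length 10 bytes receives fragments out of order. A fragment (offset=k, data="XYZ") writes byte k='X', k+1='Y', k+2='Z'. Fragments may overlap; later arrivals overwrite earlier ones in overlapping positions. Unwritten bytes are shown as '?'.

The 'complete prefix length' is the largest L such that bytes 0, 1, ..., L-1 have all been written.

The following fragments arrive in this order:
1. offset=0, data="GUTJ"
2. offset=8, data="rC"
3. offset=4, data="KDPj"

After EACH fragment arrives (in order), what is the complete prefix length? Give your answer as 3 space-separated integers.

Fragment 1: offset=0 data="GUTJ" -> buffer=GUTJ?????? -> prefix_len=4
Fragment 2: offset=8 data="rC" -> buffer=GUTJ????rC -> prefix_len=4
Fragment 3: offset=4 data="KDPj" -> buffer=GUTJKDPjrC -> prefix_len=10

Answer: 4 4 10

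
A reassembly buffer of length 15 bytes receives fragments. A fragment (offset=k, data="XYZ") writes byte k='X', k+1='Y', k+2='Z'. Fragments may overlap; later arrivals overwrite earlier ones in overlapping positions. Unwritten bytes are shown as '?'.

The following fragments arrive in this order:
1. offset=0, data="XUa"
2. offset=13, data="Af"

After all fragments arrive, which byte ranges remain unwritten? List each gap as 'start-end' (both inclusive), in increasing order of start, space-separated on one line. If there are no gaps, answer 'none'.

Fragment 1: offset=0 len=3
Fragment 2: offset=13 len=2
Gaps: 3-12

Answer: 3-12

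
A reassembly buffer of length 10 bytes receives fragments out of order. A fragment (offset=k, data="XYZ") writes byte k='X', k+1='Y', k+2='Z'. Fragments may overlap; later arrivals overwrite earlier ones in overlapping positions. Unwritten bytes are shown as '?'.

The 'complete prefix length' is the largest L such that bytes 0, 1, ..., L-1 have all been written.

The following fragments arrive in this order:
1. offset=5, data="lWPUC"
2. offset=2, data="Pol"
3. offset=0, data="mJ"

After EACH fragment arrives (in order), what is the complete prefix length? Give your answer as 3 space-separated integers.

Fragment 1: offset=5 data="lWPUC" -> buffer=?????lWPUC -> prefix_len=0
Fragment 2: offset=2 data="Pol" -> buffer=??PollWPUC -> prefix_len=0
Fragment 3: offset=0 data="mJ" -> buffer=mJPollWPUC -> prefix_len=10

Answer: 0 0 10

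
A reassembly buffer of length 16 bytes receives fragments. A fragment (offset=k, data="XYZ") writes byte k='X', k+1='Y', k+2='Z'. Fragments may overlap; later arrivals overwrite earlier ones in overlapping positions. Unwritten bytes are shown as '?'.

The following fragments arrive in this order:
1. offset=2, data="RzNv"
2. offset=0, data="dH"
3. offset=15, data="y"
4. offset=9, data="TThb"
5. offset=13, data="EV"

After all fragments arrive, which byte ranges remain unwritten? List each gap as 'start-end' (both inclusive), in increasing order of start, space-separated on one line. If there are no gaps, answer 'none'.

Answer: 6-8

Derivation:
Fragment 1: offset=2 len=4
Fragment 2: offset=0 len=2
Fragment 3: offset=15 len=1
Fragment 4: offset=9 len=4
Fragment 5: offset=13 len=2
Gaps: 6-8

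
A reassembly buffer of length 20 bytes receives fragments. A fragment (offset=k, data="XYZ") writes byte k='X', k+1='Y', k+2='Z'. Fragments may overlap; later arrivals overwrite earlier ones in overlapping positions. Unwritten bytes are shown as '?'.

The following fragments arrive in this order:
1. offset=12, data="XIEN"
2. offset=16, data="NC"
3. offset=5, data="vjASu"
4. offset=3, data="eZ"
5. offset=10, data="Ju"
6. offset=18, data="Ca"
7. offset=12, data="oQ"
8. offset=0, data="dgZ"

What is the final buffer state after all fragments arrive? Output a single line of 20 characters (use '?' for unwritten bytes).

Fragment 1: offset=12 data="XIEN" -> buffer=????????????XIEN????
Fragment 2: offset=16 data="NC" -> buffer=????????????XIENNC??
Fragment 3: offset=5 data="vjASu" -> buffer=?????vjASu??XIENNC??
Fragment 4: offset=3 data="eZ" -> buffer=???eZvjASu??XIENNC??
Fragment 5: offset=10 data="Ju" -> buffer=???eZvjASuJuXIENNC??
Fragment 6: offset=18 data="Ca" -> buffer=???eZvjASuJuXIENNCCa
Fragment 7: offset=12 data="oQ" -> buffer=???eZvjASuJuoQENNCCa
Fragment 8: offset=0 data="dgZ" -> buffer=dgZeZvjASuJuoQENNCCa

Answer: dgZeZvjASuJuoQENNCCa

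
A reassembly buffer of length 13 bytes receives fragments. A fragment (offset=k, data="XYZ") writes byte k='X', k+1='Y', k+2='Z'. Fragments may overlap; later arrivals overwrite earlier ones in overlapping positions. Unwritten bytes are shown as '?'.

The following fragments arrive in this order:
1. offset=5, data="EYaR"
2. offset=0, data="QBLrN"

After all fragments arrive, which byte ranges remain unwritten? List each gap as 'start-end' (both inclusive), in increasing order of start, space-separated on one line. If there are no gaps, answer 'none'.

Fragment 1: offset=5 len=4
Fragment 2: offset=0 len=5
Gaps: 9-12

Answer: 9-12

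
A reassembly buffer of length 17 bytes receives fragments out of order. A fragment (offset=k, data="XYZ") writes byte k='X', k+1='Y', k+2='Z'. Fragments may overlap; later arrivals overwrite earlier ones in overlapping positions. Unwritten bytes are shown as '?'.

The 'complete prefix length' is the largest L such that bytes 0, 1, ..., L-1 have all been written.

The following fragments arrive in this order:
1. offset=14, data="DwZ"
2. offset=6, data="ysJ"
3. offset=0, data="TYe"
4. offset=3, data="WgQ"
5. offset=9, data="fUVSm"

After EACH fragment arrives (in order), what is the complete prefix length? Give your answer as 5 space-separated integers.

Answer: 0 0 3 9 17

Derivation:
Fragment 1: offset=14 data="DwZ" -> buffer=??????????????DwZ -> prefix_len=0
Fragment 2: offset=6 data="ysJ" -> buffer=??????ysJ?????DwZ -> prefix_len=0
Fragment 3: offset=0 data="TYe" -> buffer=TYe???ysJ?????DwZ -> prefix_len=3
Fragment 4: offset=3 data="WgQ" -> buffer=TYeWgQysJ?????DwZ -> prefix_len=9
Fragment 5: offset=9 data="fUVSm" -> buffer=TYeWgQysJfUVSmDwZ -> prefix_len=17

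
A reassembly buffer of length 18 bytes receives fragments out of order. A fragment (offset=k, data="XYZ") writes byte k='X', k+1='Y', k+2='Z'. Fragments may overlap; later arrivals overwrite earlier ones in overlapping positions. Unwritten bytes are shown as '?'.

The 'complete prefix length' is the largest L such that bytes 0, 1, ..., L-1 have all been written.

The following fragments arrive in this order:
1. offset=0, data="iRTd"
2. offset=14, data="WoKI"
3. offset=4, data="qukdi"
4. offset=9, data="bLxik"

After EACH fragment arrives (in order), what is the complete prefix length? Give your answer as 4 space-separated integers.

Answer: 4 4 9 18

Derivation:
Fragment 1: offset=0 data="iRTd" -> buffer=iRTd?????????????? -> prefix_len=4
Fragment 2: offset=14 data="WoKI" -> buffer=iRTd??????????WoKI -> prefix_len=4
Fragment 3: offset=4 data="qukdi" -> buffer=iRTdqukdi?????WoKI -> prefix_len=9
Fragment 4: offset=9 data="bLxik" -> buffer=iRTdqukdibLxikWoKI -> prefix_len=18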